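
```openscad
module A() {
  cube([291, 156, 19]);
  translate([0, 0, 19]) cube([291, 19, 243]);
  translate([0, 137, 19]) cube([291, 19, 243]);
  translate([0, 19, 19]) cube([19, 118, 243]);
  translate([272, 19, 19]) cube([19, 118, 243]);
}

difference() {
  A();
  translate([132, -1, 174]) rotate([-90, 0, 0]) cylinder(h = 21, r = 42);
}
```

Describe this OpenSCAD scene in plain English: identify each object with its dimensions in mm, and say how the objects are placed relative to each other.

A is an open storage box with external size 291×156×262 mm and wall thickness 19 mm (the base is also 19 mm thick). The base covers the whole footprint; the four walls stand on the base, with the y-facing walls full-width and the x-facing walls fitting between their inner faces.

The open box has a circular hole of radius 42 mm through its front wall, centred at (x = 132, z = 174).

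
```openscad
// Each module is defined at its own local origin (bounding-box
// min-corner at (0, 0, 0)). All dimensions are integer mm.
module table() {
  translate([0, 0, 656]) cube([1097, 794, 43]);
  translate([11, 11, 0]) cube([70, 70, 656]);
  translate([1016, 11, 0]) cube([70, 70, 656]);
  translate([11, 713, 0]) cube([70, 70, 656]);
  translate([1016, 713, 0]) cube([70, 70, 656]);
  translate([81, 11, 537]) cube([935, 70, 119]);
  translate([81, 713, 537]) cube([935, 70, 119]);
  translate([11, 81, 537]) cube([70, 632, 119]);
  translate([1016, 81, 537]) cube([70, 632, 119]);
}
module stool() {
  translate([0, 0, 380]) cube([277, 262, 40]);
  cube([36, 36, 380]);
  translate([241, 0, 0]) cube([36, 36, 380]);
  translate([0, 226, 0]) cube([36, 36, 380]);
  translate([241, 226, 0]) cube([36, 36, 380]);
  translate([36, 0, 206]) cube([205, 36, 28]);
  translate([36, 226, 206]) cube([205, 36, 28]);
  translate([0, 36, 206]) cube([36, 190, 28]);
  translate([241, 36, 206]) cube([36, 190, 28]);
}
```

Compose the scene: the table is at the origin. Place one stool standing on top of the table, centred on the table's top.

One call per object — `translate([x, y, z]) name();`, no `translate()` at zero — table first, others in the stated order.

table();
translate([410, 266, 699]) stool();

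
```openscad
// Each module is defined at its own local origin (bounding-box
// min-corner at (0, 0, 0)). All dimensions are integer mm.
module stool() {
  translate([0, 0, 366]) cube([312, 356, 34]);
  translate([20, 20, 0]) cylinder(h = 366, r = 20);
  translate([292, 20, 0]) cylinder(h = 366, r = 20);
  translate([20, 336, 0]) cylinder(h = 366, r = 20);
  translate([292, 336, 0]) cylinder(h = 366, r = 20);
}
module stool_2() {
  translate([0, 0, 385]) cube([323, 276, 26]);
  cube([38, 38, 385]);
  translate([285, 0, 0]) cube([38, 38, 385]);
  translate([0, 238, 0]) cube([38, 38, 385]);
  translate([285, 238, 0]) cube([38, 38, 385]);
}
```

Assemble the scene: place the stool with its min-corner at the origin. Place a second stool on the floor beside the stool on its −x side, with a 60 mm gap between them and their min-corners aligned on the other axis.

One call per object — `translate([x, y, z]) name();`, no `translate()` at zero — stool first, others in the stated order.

stool();
translate([-383, 0, 0]) stool_2();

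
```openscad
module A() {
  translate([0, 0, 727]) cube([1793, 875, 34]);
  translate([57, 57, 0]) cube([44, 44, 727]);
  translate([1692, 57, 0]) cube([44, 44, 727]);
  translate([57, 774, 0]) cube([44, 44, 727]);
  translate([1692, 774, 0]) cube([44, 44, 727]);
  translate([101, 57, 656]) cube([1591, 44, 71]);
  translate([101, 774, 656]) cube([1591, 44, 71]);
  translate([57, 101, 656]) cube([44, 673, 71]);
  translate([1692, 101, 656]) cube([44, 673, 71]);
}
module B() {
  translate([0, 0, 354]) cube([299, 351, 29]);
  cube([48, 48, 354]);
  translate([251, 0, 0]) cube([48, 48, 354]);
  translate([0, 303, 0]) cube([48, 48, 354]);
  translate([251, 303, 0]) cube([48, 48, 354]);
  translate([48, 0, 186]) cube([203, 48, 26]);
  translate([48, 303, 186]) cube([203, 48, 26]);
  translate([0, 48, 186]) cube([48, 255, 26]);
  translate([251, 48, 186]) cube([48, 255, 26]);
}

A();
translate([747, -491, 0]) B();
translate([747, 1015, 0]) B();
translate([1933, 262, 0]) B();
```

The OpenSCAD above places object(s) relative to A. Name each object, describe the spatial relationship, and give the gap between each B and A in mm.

A is a table. B is a stool. Three stools sit around the table at the −y, +y, +x sides. The gap between each stool and the table is 140 mm.

Each stool's nearest face is 140 mm from the table's bounding box.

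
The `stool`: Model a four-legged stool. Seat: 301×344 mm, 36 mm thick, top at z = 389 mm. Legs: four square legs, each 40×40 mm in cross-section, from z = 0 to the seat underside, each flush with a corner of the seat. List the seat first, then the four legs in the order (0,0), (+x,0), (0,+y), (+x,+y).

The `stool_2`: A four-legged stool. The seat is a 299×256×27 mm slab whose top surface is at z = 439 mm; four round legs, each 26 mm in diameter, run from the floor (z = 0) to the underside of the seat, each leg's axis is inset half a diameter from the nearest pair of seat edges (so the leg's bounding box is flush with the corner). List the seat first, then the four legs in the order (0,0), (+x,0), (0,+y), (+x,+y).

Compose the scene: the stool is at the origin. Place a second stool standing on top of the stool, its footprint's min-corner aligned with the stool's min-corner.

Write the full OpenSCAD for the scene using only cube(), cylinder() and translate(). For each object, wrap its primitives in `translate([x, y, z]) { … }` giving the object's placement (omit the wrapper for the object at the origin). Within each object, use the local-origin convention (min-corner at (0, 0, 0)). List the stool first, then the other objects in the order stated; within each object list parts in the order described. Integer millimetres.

translate([0, 0, 353]) cube([301, 344, 36]);
cube([40, 40, 353]);
translate([261, 0, 0]) cube([40, 40, 353]);
translate([0, 304, 0]) cube([40, 40, 353]);
translate([261, 304, 0]) cube([40, 40, 353]);
translate([0, 0, 389]) {
  translate([0, 0, 412]) cube([299, 256, 27]);
  translate([13, 13, 0]) cylinder(h = 412, r = 13);
  translate([286, 13, 0]) cylinder(h = 412, r = 13);
  translate([13, 243, 0]) cylinder(h = 412, r = 13);
  translate([286, 243, 0]) cylinder(h = 412, r = 13);
}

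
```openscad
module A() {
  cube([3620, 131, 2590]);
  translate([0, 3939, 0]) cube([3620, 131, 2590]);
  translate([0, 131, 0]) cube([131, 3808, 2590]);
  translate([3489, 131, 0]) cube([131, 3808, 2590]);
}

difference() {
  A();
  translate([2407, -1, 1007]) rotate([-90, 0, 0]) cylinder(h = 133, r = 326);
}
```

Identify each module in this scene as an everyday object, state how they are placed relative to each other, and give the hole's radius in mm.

The subtracted cylinder has r = 326 mm.

A is a house frame. The house frame has a circular hole through its front wall. The hole's radius is 326 mm.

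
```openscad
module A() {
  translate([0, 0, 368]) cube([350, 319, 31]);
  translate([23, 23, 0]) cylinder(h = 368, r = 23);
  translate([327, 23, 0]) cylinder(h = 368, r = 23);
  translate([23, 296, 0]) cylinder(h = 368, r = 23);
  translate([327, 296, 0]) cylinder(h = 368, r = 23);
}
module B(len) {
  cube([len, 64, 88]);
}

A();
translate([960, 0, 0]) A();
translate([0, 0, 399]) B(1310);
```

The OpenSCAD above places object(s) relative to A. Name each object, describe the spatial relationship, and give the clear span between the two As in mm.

Second stool starts at x = 960; first ends at x = 350; clear span = 960 − 350 = 610 mm.

A is a stool. B is a beam. A beam spans the tops of two stools. The clear span between the two stools is 610 mm.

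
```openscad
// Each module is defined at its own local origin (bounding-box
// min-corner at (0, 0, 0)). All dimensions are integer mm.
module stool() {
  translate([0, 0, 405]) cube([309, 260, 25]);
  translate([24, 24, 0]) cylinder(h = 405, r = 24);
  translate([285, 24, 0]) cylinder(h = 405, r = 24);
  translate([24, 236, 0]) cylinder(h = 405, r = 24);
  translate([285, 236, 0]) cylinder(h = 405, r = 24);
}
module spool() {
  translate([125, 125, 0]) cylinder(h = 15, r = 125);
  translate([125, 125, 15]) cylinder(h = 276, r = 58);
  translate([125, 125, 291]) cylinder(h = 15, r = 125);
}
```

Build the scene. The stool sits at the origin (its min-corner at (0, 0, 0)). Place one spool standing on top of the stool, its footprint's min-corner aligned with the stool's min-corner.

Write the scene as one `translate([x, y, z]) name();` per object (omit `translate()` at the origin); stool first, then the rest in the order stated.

stool();
translate([0, 0, 430]) spool();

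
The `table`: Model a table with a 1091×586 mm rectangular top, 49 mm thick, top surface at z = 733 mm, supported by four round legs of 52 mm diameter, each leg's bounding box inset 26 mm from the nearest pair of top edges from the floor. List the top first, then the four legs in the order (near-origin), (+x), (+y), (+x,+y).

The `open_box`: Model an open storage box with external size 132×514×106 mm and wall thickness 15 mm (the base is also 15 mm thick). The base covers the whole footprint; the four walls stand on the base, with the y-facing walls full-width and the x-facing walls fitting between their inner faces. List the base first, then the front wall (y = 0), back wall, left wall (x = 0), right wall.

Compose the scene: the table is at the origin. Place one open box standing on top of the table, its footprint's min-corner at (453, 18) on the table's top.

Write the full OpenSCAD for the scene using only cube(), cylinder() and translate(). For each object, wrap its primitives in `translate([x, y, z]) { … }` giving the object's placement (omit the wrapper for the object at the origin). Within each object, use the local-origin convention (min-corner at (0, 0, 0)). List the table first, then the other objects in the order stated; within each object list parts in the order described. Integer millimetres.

translate([0, 0, 684]) cube([1091, 586, 49]);
translate([52, 52, 0]) cylinder(h = 684, r = 26);
translate([1039, 52, 0]) cylinder(h = 684, r = 26);
translate([52, 534, 0]) cylinder(h = 684, r = 26);
translate([1039, 534, 0]) cylinder(h = 684, r = 26);
translate([453, 18, 733]) {
  cube([132, 514, 15]);
  translate([0, 0, 15]) cube([132, 15, 91]);
  translate([0, 499, 15]) cube([132, 15, 91]);
  translate([0, 15, 15]) cube([15, 484, 91]);
  translate([117, 15, 15]) cube([15, 484, 91]);
}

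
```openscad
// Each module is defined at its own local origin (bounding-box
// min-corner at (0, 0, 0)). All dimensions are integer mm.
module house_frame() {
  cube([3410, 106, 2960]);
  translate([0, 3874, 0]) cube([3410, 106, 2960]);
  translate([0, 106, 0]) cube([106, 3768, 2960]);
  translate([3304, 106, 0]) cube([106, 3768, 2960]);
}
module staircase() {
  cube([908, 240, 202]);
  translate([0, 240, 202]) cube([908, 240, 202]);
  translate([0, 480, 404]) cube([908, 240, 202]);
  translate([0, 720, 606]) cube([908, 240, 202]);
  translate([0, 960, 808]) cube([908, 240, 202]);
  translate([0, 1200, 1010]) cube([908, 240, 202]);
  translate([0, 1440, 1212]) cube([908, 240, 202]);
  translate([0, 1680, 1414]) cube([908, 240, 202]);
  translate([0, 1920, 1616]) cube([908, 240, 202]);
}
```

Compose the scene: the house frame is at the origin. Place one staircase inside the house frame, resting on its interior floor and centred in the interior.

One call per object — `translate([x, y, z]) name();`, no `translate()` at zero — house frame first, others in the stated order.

house_frame();
translate([1251, 910, 0]) staircase();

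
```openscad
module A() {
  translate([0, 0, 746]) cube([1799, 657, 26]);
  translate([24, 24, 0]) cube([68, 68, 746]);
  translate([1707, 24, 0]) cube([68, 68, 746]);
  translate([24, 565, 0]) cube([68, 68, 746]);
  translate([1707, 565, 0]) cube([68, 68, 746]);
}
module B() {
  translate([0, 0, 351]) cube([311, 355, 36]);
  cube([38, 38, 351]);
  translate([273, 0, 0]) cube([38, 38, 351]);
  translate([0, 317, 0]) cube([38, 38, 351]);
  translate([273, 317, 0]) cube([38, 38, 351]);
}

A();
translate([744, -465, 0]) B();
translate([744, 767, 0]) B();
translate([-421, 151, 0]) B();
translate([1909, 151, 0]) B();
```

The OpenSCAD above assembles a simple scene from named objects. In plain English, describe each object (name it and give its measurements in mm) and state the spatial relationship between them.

A is a table: top 1799 mm (x) × 657 mm (y), 26 mm thick, upper face at z = 772 mm, on four 68×68 mm square legs, each inset 24 mm from the nearest pair of top edges, running from z = 0 to the bottom of the top.

B is a four-legged stool. The seat is a 311×355×36 mm slab whose top surface is at z = 387 mm; four square legs, each 38×38 mm in cross-section, run from the floor (z = 0) to the underside of the seat, each flush with a corner of the seat.

Four stools sit around the table at the −y, +y, −x, +x sides.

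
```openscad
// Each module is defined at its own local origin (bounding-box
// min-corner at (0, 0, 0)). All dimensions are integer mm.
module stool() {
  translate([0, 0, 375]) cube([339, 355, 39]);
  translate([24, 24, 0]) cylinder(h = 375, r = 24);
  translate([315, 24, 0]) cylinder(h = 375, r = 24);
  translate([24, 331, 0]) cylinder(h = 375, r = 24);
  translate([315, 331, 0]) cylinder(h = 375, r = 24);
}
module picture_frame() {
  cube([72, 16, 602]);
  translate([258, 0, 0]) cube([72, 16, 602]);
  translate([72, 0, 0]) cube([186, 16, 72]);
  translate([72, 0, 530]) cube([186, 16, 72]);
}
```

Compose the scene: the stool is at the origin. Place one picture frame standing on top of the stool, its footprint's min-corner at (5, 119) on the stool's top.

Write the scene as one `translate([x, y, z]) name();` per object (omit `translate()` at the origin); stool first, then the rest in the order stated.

stool();
translate([5, 119, 414]) picture_frame();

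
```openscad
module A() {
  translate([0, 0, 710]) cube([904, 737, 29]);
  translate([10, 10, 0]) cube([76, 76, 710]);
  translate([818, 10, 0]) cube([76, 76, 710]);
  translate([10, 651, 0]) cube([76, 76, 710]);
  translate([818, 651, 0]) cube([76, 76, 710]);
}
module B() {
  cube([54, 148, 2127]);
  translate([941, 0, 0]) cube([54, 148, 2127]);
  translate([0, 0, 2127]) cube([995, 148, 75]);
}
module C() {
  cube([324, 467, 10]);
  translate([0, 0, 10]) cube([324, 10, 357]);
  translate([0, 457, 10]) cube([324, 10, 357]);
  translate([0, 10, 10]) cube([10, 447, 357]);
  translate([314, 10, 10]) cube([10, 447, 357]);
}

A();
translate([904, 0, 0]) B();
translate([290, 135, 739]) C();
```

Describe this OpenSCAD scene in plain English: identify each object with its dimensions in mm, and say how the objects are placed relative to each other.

A is a rectangular dining table. The top is 904×737×29 mm with its upper surface at z = 739 mm. It stands on four 76×76 mm square legs, each inset 10 mm from the nearest pair of top edges, running from the floor to the underside of the top.

B is a rectangular door frame: two vertical jambs of 54×148 mm section, 2127 mm tall, with a clear opening 887 mm wide between their inner faces. A header 75 mm tall and 148 mm deep lies on top of the jambs and spans the full outside width.

C is an open storage box with external size 324×467×367 mm and wall thickness 10 mm (the base is also 10 mm thick). The base covers the whole footprint; the four walls stand on the base, with the y-facing walls full-width and the x-facing walls fitting between their inner faces.

The door frame is against the table's +x side, with their −y faces flush. The open box is on top of the table, centred.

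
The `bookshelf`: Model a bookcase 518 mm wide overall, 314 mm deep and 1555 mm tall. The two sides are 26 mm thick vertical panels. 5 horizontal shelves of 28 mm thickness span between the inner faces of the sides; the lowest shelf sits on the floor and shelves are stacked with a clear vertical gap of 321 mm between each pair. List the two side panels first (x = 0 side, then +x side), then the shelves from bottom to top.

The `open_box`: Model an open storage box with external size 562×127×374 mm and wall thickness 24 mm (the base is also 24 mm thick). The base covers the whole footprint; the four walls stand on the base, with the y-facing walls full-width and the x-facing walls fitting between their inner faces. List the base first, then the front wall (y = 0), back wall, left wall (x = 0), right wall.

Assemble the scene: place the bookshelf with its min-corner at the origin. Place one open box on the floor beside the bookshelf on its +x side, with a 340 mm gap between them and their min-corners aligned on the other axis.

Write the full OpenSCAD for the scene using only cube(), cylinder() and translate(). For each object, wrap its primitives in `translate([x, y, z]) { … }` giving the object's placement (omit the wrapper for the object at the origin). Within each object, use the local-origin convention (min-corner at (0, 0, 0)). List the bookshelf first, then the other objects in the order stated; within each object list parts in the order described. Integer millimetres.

cube([26, 314, 1555]);
translate([492, 0, 0]) cube([26, 314, 1555]);
translate([26, 0, 0]) cube([466, 314, 28]);
translate([26, 0, 349]) cube([466, 314, 28]);
translate([26, 0, 698]) cube([466, 314, 28]);
translate([26, 0, 1047]) cube([466, 314, 28]);
translate([26, 0, 1396]) cube([466, 314, 28]);
translate([858, 0, 0]) {
  cube([562, 127, 24]);
  translate([0, 0, 24]) cube([562, 24, 350]);
  translate([0, 103, 24]) cube([562, 24, 350]);
  translate([0, 24, 24]) cube([24, 79, 350]);
  translate([538, 24, 24]) cube([24, 79, 350]);
}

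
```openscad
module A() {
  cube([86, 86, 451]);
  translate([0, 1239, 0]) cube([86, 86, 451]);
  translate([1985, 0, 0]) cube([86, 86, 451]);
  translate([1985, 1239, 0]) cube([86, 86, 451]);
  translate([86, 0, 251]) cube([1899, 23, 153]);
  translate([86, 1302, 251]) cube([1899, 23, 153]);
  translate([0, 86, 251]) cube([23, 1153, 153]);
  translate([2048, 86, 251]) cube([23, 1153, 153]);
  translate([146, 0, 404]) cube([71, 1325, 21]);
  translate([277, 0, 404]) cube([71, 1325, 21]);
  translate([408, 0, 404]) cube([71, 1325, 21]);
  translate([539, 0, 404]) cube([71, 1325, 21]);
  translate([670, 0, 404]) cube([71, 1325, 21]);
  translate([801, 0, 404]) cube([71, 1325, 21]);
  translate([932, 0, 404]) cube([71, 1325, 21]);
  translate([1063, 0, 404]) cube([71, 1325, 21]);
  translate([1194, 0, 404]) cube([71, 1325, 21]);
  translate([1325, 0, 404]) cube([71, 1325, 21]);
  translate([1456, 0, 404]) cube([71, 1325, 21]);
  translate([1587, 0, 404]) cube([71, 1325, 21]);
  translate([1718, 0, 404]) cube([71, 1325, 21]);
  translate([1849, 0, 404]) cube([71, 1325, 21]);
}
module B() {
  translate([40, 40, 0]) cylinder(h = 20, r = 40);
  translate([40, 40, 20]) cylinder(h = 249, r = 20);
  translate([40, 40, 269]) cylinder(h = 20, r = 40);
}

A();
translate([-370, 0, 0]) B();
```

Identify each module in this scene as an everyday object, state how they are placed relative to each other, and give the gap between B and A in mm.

A is a bed frame. B is a spool. The spool is on the floor beside the bed frame on its −x side. The gap between the spool and the bed frame is 290 mm.

The spool's nearest face is 290 mm from the bed frame's −x face.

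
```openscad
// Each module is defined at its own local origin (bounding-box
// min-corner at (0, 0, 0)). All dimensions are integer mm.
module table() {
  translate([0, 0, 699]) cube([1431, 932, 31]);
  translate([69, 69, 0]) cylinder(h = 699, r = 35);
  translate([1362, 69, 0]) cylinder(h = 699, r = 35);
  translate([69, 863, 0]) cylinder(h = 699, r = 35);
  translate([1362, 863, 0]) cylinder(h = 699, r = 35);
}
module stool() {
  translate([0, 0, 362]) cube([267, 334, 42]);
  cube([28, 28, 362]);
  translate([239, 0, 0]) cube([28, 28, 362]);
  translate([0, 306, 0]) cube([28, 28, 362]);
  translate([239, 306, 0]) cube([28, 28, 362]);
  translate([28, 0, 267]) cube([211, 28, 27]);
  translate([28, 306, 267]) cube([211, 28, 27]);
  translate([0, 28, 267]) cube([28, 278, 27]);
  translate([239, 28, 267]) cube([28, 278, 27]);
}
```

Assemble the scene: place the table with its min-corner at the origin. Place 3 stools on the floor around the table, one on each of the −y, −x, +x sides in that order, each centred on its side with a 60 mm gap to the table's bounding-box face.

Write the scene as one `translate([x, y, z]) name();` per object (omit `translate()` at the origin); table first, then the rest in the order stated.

table();
translate([582, -394, 0]) stool();
translate([-327, 299, 0]) stool();
translate([1491, 299, 0]) stool();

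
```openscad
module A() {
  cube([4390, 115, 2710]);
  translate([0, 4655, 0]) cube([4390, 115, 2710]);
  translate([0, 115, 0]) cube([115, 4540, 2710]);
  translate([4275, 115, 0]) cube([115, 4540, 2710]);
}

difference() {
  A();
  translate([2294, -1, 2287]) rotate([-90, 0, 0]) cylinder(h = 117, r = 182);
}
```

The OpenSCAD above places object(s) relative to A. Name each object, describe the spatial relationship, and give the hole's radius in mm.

A is a house frame. The house frame has a circular hole through its front wall. The hole's radius is 182 mm.

The subtracted cylinder has r = 182 mm.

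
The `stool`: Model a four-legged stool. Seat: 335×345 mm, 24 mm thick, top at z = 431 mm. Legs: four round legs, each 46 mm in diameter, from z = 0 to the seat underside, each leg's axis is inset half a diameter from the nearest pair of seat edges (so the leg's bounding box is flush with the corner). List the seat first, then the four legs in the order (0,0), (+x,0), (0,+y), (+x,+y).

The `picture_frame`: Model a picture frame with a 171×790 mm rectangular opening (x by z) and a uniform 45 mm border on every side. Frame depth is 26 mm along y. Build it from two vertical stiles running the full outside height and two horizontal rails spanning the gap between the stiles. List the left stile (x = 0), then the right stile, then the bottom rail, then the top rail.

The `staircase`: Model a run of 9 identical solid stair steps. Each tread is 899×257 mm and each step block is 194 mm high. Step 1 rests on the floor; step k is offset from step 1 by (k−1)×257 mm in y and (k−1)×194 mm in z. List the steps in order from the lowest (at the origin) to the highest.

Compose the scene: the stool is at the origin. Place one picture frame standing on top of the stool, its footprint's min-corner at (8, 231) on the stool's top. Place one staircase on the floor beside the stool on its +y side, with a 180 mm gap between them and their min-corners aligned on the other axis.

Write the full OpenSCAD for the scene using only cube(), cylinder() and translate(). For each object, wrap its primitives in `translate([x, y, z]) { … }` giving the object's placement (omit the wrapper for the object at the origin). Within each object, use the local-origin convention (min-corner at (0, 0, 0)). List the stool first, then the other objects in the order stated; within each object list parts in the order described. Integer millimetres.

translate([0, 0, 407]) cube([335, 345, 24]);
translate([23, 23, 0]) cylinder(h = 407, r = 23);
translate([312, 23, 0]) cylinder(h = 407, r = 23);
translate([23, 322, 0]) cylinder(h = 407, r = 23);
translate([312, 322, 0]) cylinder(h = 407, r = 23);
translate([8, 231, 431]) {
  cube([45, 26, 880]);
  translate([216, 0, 0]) cube([45, 26, 880]);
  translate([45, 0, 0]) cube([171, 26, 45]);
  translate([45, 0, 835]) cube([171, 26, 45]);
}
translate([0, 525, 0]) {
  cube([899, 257, 194]);
  translate([0, 257, 194]) cube([899, 257, 194]);
  translate([0, 514, 388]) cube([899, 257, 194]);
  translate([0, 771, 582]) cube([899, 257, 194]);
  translate([0, 1028, 776]) cube([899, 257, 194]);
  translate([0, 1285, 970]) cube([899, 257, 194]);
  translate([0, 1542, 1164]) cube([899, 257, 194]);
  translate([0, 1799, 1358]) cube([899, 257, 194]);
  translate([0, 2056, 1552]) cube([899, 257, 194]);
}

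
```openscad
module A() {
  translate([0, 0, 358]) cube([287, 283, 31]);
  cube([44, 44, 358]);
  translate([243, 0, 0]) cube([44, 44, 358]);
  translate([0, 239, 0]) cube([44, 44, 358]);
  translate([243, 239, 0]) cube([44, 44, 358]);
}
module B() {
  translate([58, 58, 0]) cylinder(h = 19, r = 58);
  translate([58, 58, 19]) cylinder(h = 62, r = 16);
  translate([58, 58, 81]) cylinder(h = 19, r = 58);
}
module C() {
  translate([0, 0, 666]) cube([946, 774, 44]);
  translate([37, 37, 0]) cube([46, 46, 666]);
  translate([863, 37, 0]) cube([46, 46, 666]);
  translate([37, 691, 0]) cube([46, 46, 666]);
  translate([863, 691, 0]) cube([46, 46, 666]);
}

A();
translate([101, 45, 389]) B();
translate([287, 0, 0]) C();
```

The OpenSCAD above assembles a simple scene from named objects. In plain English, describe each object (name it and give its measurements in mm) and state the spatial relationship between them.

A is a four-legged stool. The seat is a 287×283×31 mm slab whose top surface is at z = 389 mm; four square legs, each 44×44 mm in cross-section, run from the floor (z = 0) to the underside of the seat, each flush with a corner of the seat.

B is a spool: two coaxial disc flanges of radius 58 mm and thickness 19 mm, joined by a core cylinder of radius 16 mm and height 62 mm. The lower flange rests on z = 0 and the three cylinders share a vertical axis.

C is a table with a 946×774 mm rectangular top, 44 mm thick, top surface at z = 710 mm, supported by four 46×46 mm square legs, each inset 37 mm from the nearest pair of top edges, running from the floor.

The spool is on top of the stool. The table is against the stool's +x side, with their −y faces flush.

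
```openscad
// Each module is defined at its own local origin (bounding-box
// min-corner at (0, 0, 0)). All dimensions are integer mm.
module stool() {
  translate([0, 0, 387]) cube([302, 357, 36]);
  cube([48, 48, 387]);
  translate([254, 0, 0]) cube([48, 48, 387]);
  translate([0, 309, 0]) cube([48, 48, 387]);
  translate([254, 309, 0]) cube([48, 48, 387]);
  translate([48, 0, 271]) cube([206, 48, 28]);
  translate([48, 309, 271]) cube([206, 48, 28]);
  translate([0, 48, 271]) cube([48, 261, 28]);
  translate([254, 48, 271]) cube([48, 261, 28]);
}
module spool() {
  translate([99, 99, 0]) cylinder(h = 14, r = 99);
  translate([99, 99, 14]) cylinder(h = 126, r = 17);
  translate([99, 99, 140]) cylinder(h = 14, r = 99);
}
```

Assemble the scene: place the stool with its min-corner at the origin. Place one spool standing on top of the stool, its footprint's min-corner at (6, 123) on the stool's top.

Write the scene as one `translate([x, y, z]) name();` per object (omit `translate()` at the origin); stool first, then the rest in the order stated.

stool();
translate([6, 123, 423]) spool();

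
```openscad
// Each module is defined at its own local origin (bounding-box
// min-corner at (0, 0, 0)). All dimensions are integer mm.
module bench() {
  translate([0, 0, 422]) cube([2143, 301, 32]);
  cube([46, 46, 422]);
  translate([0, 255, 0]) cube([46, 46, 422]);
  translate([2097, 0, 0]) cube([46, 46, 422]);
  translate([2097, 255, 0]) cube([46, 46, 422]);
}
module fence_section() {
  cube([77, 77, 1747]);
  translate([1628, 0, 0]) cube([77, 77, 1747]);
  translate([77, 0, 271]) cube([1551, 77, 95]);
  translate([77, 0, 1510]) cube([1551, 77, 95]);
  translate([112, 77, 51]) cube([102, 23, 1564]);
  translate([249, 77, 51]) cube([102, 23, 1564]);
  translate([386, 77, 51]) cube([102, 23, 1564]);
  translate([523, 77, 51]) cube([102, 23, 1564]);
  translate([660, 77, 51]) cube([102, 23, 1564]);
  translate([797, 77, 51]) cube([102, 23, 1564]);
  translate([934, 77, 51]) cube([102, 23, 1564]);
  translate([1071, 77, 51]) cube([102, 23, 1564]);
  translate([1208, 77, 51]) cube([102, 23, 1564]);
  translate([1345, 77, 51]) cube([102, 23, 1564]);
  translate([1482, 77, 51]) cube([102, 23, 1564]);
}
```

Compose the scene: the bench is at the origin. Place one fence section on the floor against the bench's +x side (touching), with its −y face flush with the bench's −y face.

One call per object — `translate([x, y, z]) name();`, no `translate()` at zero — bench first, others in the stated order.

bench();
translate([2143, 0, 0]) fence_section();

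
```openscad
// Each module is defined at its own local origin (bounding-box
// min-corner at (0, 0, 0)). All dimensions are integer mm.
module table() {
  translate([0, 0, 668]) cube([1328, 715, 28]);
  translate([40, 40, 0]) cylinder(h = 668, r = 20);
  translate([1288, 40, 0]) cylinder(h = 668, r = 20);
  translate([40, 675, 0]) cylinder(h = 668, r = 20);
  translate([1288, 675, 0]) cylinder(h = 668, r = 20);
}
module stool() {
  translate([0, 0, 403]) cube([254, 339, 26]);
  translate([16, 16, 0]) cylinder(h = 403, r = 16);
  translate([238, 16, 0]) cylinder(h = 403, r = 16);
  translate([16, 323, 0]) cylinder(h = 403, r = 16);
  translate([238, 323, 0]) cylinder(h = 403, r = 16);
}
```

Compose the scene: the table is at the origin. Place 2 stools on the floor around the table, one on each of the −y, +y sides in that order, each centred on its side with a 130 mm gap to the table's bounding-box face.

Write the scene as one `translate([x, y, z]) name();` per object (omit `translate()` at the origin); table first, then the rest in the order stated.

table();
translate([537, -469, 0]) stool();
translate([537, 845, 0]) stool();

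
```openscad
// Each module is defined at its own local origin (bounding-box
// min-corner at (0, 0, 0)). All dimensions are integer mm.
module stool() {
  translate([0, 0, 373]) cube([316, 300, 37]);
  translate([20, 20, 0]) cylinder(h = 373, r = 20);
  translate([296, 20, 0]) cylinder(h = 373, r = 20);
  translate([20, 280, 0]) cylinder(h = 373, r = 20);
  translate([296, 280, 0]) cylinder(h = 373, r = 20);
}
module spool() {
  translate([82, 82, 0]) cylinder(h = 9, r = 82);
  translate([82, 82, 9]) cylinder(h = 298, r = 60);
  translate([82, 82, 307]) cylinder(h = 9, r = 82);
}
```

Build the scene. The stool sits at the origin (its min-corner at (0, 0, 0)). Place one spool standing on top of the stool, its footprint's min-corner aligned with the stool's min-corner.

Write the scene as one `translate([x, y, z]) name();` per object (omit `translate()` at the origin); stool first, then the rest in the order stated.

stool();
translate([0, 0, 410]) spool();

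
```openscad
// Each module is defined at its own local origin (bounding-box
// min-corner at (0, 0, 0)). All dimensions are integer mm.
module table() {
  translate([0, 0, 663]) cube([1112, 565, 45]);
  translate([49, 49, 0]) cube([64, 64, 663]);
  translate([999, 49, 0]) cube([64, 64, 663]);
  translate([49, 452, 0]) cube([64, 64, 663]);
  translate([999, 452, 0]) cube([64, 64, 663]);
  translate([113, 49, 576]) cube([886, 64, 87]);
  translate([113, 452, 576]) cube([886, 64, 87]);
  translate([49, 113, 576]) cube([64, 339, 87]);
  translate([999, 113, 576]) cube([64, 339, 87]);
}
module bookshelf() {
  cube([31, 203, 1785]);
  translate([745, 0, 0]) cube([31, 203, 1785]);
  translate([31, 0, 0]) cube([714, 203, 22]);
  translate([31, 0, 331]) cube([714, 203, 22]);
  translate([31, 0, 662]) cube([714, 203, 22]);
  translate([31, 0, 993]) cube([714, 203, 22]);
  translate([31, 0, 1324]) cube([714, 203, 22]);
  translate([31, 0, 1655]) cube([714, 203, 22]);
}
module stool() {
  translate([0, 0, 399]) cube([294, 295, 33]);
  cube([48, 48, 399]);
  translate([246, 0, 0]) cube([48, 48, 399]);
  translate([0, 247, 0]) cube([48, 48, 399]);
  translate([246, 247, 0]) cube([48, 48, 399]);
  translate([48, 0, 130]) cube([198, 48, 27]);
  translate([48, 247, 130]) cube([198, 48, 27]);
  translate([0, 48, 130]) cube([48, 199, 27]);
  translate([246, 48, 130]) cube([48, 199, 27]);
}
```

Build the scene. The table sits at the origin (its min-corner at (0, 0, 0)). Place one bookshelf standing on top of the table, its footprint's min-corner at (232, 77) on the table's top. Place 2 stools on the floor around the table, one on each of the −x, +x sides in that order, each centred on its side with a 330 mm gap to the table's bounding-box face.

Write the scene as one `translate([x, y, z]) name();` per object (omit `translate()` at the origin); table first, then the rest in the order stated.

table();
translate([232, 77, 708]) bookshelf();
translate([-624, 135, 0]) stool();
translate([1442, 135, 0]) stool();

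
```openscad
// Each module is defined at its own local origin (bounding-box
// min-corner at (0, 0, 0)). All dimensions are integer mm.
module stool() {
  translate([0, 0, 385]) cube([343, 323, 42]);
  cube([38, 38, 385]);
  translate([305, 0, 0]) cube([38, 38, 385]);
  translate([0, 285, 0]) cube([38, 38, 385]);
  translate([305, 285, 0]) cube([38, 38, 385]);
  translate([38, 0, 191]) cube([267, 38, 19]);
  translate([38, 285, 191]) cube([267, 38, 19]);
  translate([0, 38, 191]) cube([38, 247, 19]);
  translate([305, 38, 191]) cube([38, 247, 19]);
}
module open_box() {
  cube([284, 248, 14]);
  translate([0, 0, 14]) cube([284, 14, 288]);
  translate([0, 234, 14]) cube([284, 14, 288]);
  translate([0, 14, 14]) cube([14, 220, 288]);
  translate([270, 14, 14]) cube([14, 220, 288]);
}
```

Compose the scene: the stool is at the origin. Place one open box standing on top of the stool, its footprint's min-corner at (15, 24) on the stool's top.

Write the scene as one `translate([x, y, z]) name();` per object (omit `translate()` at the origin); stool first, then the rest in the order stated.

stool();
translate([15, 24, 427]) open_box();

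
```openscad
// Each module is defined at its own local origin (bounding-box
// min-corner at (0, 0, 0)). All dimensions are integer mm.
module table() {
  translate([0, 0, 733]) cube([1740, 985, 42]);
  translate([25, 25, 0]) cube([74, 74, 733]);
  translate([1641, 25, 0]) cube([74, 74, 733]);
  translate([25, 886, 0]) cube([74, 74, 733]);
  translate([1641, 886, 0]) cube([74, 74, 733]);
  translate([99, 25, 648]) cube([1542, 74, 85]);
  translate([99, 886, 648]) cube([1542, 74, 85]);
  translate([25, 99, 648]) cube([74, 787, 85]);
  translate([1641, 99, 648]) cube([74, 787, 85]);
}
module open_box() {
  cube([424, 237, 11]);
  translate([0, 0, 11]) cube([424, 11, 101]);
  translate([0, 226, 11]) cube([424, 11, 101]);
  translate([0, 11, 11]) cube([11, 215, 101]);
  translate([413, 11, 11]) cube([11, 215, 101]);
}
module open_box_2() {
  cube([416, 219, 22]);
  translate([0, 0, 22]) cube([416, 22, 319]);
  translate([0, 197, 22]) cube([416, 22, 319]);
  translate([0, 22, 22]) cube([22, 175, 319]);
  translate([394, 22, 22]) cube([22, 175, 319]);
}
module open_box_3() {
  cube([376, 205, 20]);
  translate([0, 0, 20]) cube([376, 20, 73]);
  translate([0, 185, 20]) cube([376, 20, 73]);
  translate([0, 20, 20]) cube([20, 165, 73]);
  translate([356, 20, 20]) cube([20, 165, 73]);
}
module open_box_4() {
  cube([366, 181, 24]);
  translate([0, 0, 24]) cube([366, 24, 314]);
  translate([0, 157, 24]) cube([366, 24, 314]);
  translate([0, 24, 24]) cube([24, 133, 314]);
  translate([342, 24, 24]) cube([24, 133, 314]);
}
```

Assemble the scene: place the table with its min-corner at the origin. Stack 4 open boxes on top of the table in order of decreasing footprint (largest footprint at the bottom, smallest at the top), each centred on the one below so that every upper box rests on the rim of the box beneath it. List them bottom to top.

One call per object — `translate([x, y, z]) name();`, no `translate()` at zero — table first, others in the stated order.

table();
translate([658, 374, 775]) open_box();
translate([662, 383, 887]) open_box_2();
translate([682, 390, 1228]) open_box_3();
translate([687, 402, 1321]) open_box_4();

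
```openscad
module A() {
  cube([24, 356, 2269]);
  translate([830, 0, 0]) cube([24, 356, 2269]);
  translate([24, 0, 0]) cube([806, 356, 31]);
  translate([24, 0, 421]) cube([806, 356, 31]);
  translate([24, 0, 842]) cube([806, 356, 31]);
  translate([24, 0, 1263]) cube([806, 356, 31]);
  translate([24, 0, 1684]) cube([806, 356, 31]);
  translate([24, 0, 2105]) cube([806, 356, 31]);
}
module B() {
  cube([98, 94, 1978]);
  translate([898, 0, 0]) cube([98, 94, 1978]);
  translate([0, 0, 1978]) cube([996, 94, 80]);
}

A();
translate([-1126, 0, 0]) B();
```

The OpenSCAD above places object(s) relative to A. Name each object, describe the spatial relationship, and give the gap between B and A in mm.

A is a bookshelf. B is a door frame. The door frame is on the floor beside the bookshelf on its −x side. The gap between the door frame and the bookshelf is 130 mm.

The door frame's nearest face is 130 mm from the bookshelf's −x face.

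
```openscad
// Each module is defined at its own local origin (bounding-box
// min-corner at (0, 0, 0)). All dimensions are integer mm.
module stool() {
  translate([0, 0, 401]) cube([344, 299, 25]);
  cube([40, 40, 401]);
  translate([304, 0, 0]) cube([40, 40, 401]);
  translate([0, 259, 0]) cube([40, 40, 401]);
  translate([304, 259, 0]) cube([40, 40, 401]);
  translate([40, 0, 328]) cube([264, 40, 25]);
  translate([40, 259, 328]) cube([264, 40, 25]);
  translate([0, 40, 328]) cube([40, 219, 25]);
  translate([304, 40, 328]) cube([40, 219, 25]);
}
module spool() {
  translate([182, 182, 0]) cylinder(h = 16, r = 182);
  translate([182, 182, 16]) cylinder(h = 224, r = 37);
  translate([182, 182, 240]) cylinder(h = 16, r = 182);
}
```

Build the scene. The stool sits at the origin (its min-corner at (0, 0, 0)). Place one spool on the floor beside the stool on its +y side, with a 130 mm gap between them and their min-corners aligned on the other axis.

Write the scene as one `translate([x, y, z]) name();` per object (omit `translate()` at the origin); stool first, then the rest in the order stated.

stool();
translate([0, 429, 0]) spool();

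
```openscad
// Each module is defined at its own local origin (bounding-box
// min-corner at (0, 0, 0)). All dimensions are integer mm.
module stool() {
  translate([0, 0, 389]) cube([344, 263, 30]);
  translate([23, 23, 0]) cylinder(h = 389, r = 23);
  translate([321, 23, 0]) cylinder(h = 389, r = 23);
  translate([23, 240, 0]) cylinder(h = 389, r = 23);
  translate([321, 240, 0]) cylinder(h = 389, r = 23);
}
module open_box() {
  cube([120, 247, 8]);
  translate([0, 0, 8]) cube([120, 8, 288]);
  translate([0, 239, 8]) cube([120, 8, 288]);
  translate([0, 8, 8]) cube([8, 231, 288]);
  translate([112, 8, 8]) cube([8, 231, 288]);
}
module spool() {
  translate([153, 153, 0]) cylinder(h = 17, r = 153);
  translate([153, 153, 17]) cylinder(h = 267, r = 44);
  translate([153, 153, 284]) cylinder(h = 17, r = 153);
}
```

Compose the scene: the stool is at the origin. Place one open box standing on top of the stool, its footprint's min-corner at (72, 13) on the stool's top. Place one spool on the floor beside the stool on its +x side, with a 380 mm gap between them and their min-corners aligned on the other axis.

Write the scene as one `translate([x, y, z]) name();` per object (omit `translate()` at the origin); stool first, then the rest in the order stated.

stool();
translate([72, 13, 419]) open_box();
translate([724, 0, 0]) spool();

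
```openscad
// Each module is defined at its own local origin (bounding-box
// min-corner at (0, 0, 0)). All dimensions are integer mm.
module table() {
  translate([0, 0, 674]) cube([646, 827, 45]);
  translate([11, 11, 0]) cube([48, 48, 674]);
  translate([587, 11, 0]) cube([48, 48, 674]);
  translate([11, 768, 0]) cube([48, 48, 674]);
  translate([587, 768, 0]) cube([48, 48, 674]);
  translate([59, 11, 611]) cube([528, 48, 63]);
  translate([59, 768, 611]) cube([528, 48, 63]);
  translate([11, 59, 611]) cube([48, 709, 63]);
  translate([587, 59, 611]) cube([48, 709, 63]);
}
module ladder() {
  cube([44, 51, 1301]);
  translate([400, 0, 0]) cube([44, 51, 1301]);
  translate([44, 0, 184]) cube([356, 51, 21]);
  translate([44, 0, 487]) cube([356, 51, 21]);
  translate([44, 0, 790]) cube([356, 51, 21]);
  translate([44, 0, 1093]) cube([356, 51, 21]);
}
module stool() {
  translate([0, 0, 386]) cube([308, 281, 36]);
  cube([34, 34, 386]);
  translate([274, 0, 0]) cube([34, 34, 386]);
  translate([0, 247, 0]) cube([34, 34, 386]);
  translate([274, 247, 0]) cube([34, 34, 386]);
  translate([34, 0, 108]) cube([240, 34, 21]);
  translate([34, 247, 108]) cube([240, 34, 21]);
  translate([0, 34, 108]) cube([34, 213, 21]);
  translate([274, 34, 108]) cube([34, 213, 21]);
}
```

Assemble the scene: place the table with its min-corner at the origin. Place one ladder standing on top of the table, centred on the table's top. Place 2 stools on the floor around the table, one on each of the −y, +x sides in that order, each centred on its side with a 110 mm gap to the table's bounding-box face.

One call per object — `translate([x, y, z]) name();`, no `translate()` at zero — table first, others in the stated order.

table();
translate([101, 388, 719]) ladder();
translate([169, -391, 0]) stool();
translate([756, 273, 0]) stool();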